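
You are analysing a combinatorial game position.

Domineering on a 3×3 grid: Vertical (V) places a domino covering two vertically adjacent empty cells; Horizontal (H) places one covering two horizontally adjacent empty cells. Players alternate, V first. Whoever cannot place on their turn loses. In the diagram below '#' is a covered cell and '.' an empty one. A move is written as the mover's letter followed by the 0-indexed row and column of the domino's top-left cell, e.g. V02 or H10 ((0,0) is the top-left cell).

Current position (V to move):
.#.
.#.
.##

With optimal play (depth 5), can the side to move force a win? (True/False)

ply 1, V at .#./.#./.## | V00=+1→##./##./.##*; V02=+1→.##/.##/.##; V10=+1→.#./##./###
ply 2: ##./##./.## is terminal -1 (H); from .#./.#./.## depth 5

V winning at [.#./.#./.##]: True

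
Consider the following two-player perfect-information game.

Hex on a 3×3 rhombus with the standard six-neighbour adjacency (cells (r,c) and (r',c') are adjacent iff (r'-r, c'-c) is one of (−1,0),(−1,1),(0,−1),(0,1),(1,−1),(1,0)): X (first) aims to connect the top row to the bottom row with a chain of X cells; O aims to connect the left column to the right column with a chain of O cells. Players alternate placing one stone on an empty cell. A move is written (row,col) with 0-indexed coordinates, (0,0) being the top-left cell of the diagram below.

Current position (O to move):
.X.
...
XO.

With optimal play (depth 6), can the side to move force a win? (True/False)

O winning at [.X./.../XO.]: False

[.X./.../XO.] O move#1: (0,0):-1/OX./.../XO.*, (0,2):-1/.XO/.../XO., (1,0):-1/.X./O../XO., (1,1):-1/.X./.O./XO., (1,2):-1/.X./..O/XO., (2,2):-1/.X./.../XOO
[OX./.../XO.] X move#2: (0,2):+1/OXX/.../XO.*, (1,0):+1/OX./X../XO., (1,1):+1/OX./.X./XO., (1,2):+1/OX./..X/XO., (2,2):+1/OX./.../XOX
[OXX/.../XO.] O move#3: (1,0):-1/OXX/O../XO.*, (1,1):-1/OXX/.O./XO., (1,2):-1/OXX/..O/XO., (2,2):-1/OXX/.../XOO
[OXX/O../XO.] X move#4: (1,1):+1/OXX/OX./XO.*, (1,2):+1/OXX/O.X/XO., (2,2):+1/OXX/O../XOX
[OXX/OX./XO.] end (terminal -1, O#5); searched .X./.../XO. to 6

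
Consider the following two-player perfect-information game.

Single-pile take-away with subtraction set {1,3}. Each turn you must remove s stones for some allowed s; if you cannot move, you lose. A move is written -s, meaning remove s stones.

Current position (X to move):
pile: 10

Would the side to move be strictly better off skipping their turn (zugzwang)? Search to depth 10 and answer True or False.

zugzwang(10, X) = True

[10] X move#1: -1:-1/9*, -3:-1/7
[9] O move#2: -1:+1/8*, -3:+1/6
[8] X move#3: -1:-1/7*, -3:-1/5
[7] O move#4: -1:+1/6*, -3:+1/4
[6] X move#5: -1:-1/5*, -3:-1/3
[5] O move#6: -1:+1/4*, -3:+1/2
[4] X move#7: -1:-1/3*, -3:-1/1
[3] O move#8: -1:+1/2*, -3:+1/0
[2] X move#9: -1:-1/1*
[1] O move#10: -1:+1/0*
[0] end (terminal -1, X#11); searched 10 to 10
suppose X passes — search the same position with O to move:
pass> [10] O move#1: -1:-1/9*, -3:-1/7
pass> [9] X move#2: -1:+1/8*, -3:+1/6
pass> [8] O move#3: -1:-1/7*, -3:-1/5
pass> [7] X move#4: -1:+1/6*, -3:+1/4
pass> [6] O move#5: -1:-1/5*, -3:-1/3
pass> [5] X move#6: -1:+1/4*, -3:+1/2
pass> [4] O move#7: -1:-1/3*, -3:-1/1
pass> [3] X move#8: -1:+1/2*, -3:+1/0
pass> [2] O move#9: -1:-1/1*
pass> [1] X move#10: -1:+1/0*
pass> [0] end (terminal -1, O#11); searched 10 to 10
for X: play -1, pass +1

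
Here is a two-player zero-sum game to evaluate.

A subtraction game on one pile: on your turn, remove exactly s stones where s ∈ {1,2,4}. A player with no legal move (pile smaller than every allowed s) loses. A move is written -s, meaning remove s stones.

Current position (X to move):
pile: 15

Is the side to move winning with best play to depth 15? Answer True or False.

ply 1, X at 15 | -1=-1→14*; -2=-1→13; -4=-1→11
ply 2, O at 14 | -1=-1→13; -2=+1→12*; -4=-1→10
ply 3, X at 12 | -1=-1→11*; -2=-1→10; -4=-1→8
ply 4, O at 11 | -1=-1→10; -2=+1→9*; -4=-1→7
ply 5, X at 9 | -1=-1→8*; -2=-1→7; -4=-1→5
ply 6, O at 8 | -1=-1→7; -2=+1→6*; -4=-1→4
ply 7, X at 6 | -1=-1→5*; -2=-1→4; -4=-1→2
ply 8, O at 5 | -1=-1→4; -2=+1→3*; -4=-1→1
ply 9, X at 3 | -1=-1→2*; -2=-1→1
ply 10, O at 2 | -1=-1→1; -2=+1→0*
ply 11: 0 is terminal -1 (X); from 15 depth 15

X winning at [15]: False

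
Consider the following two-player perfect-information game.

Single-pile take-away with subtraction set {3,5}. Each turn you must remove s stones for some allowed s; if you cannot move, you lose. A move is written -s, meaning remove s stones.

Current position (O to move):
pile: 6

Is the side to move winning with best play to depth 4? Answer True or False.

p1 O@[6]: -3[3]-1 -5[1]+1*
p2 X@[1] terminal -1; root [6] d4

O winning at [6]: True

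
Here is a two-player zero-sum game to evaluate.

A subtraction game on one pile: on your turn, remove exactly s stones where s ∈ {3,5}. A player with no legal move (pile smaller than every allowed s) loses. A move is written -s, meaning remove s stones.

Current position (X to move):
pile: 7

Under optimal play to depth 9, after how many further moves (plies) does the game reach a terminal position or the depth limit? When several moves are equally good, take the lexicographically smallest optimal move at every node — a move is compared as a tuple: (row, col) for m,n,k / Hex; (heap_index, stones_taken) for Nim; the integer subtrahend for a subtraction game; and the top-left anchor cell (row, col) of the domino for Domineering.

PV length from [7]: 1 ply

[7] X move#1: -3:-1/4, -5:+1/2*
[2] end (terminal -1, O#2); searched 7 to 9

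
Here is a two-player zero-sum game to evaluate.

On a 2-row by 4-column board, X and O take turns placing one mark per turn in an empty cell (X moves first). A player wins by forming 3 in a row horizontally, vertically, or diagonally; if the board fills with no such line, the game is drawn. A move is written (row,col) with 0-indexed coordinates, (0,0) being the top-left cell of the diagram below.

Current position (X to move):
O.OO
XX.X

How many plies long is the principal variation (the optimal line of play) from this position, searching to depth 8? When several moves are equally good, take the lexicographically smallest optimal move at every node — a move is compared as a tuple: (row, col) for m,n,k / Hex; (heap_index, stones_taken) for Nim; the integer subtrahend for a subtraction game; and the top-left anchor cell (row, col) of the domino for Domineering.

[O.OO/XX.X] X move#1: (0,1):+0/OXOO/XX.X, (1,2):+1/O.OO/XXXX*
[O.OO/XXXX] end (terminal -1, O#2); searched O.OO/XX.X to 8

PV length from [O.OO/XX.X]: 1 ply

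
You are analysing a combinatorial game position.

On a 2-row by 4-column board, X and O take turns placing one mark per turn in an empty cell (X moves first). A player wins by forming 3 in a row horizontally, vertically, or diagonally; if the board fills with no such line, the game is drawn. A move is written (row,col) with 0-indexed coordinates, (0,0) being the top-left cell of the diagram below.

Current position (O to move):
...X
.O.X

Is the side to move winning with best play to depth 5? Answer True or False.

[...X/.O.X] O move#1: (0,0):+0/O..X/.O.X*, (0,1):+0/.O.X/.O.X, (0,2):+0/..OX/.O.X, (1,0):+0/...X/OO.X, (1,2):+0/...X/.OOX
[O..X/.O.X] X move#2: (0,1):+0/OX.X/.O.X*, (0,2):+0/O.XX/.O.X, (1,0):+0/O..X/XO.X, (1,2):+0/O..X/.OXX
[OX.X/.O.X] O move#3: (0,2):+0/OXOX/.O.X*, (1,0):-1/OX.X/OO.X, (1,2):-1/OX.X/.OOX
[OXOX/.O.X] X move#4: (1,0):+0/OXOX/XO.X*, (1,2):+0/OXOX/.OXX
[OXOX/XO.X] O move#5: (1,2):+0/OXOX/XOOX*
[OXOX/XOOX] end (terminal +0, X#6); searched ...X/.O.X to 5

O winning at [...X/.O.X]: False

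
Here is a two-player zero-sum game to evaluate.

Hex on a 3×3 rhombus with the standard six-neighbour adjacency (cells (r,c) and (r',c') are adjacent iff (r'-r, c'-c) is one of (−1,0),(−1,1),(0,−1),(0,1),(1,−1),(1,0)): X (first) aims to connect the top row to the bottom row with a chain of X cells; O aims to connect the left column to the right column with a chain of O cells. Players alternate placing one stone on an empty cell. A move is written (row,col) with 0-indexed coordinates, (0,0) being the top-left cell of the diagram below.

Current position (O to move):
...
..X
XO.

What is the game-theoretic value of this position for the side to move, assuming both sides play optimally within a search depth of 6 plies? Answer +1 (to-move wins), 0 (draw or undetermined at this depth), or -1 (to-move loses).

ply 1, O at .../..X/XO. | (0,0)=-1→O../..X/XO.*; (0,1)=-1→.O./..X/XO.; (0,2)=-1→..O/..X/XO.; (1,0)=-1→.../O.X/XO.; (1,1)=-1→.../.OX/XO.; (2,2)=-1→.../..X/XOO
ply 2, X at O../..X/XO. | (0,1)=+1→OX./..X/XO.*; (0,2)=+1→O.X/..X/XO.; (1,0)=+1→O../X.X/XO.; (1,1)=+1→O../.XX/XO.; (2,2)=+1→O../..X/XOX
ply 3, O at OX./..X/XO. | (0,2)=-1→OXO/..X/XO.*; (1,0)=-1→OX./O.X/XO.; (1,1)=-1→OX./.OX/XO.; (2,2)=-1→OX./..X/XOO
ply 4, X at OXO/..X/XO. | (1,0)=+1→OXO/X.X/XO.*; (1,1)=+1→OXO/.XX/XO.; (2,2)=+1→OXO/..X/XOX
ply 5: OXO/X.X/XO. is terminal -1 (O); from .../..X/XO. depth 6

value(.../..X/XO., O) = -1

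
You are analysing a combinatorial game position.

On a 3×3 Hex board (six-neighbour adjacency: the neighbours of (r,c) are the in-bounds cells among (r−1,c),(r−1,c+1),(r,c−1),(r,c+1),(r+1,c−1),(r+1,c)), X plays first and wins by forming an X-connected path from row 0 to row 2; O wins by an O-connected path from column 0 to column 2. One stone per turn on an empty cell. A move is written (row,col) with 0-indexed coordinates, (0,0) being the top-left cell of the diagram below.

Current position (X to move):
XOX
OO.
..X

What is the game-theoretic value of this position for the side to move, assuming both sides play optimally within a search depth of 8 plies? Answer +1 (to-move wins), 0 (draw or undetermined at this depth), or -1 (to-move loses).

value(XOX/OO./..X, X) = +1

p1 X@[XOX/OO./..X]: (1,2)[XOX/OOX/..X]+1* (2,0)[XOX/OO./X.X]-1 (2,1)[XOX/OO./.XX]-1
p2 O@[XOX/OOX/..X] terminal -1; root [XOX/OO./..X] d8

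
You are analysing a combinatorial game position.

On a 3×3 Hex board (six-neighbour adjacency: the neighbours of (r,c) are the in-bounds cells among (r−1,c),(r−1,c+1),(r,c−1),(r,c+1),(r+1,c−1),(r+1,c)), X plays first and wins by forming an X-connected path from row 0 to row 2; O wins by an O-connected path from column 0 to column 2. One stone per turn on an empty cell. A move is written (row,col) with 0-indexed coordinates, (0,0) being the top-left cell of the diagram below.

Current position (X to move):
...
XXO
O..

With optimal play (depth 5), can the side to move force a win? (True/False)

[.../XXO/O..] X move#1: (0,0):-1/X../XXO/O.., (0,1):-1/.X./XXO/O.., (0,2):-1/..X/XXO/O.., (2,1):+1/.../XXO/OX.*, (2,2):-1/.../XXO/O.X
[.../XXO/OX.] O move#2: (0,0):-1/O../XXO/OX.*, (0,1):-1/.O./XXO/OX., (0,2):-1/..O/XXO/OX., (2,2):-1/.../XXO/OXO
[O../XXO/OX.] X move#3: (0,1):+1/OX./XXO/OX.*, (0,2):+1/O.X/XXO/OX., (2,2):+1/O../XXO/OXX
[OX./XXO/OX.] end (terminal -1, O#4); searched .../XXO/O.. to 5

X winning at [.../XXO/O..]: True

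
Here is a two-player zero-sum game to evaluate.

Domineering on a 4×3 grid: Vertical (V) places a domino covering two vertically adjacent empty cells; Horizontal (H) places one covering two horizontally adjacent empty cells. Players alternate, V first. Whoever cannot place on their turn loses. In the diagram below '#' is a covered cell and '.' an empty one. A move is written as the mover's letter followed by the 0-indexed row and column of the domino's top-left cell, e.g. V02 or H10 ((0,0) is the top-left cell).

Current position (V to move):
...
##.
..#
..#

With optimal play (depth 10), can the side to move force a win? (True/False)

V winning at [.../##./..#/..#]: True

ply 1, V at .../##./..#/..# | V02=-1→..#/###/..#/..#; V20=+1→.../##./#.#/#.#*; V21=+1→.../##./.##/.##
ply 2, H at .../##./#.#/#.# | H00=-1→##./##./#.#/#.#*; H01=-1→.##/##./#.#/#.#
ply 3, V at ##./##./#.#/#.# | V02=+1→###/###/#.#/#.#*; V21=+1→##./##./###/###
ply 4: ###/###/#.#/#.# is terminal -1 (H); from .../##./..#/..# depth 10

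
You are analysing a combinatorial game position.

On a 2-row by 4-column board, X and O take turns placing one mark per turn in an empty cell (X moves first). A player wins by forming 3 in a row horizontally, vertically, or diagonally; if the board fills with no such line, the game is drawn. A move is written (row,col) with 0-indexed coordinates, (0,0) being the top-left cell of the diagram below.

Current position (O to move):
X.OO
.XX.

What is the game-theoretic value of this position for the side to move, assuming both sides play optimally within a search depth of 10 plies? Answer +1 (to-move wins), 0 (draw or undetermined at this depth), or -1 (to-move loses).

p1 O@[X.OO/.XX.]: (0,1)[XOOO/.XX.]+1* (1,0)[X.OO/OXX.]-1 (1,3)[X.OO/.XXO]-1
p2 X@[XOOO/.XX.] terminal -1; root [X.OO/.XX.] d10

value(X.OO/.XX., O) = +1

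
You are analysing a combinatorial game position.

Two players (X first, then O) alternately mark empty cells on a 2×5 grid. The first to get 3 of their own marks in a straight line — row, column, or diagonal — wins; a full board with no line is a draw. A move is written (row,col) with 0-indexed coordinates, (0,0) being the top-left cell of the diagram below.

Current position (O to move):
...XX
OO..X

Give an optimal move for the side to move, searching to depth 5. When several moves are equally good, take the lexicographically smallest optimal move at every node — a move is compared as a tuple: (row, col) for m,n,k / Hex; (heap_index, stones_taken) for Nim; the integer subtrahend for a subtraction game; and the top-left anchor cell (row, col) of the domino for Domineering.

ply 1, O at ...XX/OO..X | (0,0)=-1→O..XX/OO..X; (0,1)=-1→.O.XX/OO..X; (0,2)=+0→..OXX/OO..X; (1,2)=+1→...XX/OOO.X*; (1,3)=-1→...XX/OO.OX
ply 2: ...XX/OOO.X is terminal -1 (X); from ...XX/OO..X depth 5

O's best at [...XX/OO..X]: (1,2)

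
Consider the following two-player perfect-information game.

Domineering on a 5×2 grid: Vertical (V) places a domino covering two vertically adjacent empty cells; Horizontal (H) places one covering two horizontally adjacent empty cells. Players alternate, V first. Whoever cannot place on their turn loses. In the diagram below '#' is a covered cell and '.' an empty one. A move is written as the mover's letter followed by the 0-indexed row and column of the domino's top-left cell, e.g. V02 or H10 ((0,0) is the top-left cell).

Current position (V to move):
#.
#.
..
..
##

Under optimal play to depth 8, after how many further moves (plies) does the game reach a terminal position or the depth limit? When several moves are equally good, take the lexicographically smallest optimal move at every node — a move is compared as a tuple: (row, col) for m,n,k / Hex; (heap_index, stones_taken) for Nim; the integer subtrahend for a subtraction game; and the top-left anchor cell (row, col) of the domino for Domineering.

PV length from [#./#./../../##]: 1 ply

[#./#./../../##] V move#1: V01:-1/##/##/../../##, V11:-1/#./##/.#/../##, V20:+1/#./#./#./#./##*, V21:+1/#./#./.#/.#/##
[#./#./#./#./##] end (terminal -1, H#2); searched #./#./../../## to 8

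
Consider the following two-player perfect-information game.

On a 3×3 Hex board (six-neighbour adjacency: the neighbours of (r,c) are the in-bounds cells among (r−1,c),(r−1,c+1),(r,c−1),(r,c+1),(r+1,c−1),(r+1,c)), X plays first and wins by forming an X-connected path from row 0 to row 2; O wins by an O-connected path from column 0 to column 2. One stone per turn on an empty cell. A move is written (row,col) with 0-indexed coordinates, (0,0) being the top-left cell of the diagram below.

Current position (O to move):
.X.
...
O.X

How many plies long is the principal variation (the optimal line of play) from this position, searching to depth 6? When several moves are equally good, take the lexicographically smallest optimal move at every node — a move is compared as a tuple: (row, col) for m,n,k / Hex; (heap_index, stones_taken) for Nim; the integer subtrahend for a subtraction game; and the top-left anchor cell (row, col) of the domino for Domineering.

ply 1, O at .X./.../O.X | (0,0)=-1→OX./.../O.X; (0,2)=-1→.XO/.../O.X; (1,0)=-1→.X./O../O.X; (1,1)=+1→.X./.O./O.X*; (1,2)=+1→.X./..O/O.X; (2,1)=-1→.X./.../OOX
ply 2, X at .X./.O./O.X | (0,0)=-1→XX./.O./O.X*; (0,2)=-1→.XX/.O./O.X; (1,0)=-1→.X./XO./O.X; (1,2)=-1→.X./.OX/O.X; (2,1)=-1→.X./.O./OXX
ply 3, O at XX./.O./O.X | (0,2)=+1→XXO/.O./O.X*; (1,0)=+1→XX./OO./O.X; (1,2)=+1→XX./.OO/O.X; (2,1)=+1→XX./.O./OOX
ply 4: XXO/.O./O.X is terminal -1 (X); from .X./.../O.X depth 6

PV length from [.X./.../O.X]: 3 plies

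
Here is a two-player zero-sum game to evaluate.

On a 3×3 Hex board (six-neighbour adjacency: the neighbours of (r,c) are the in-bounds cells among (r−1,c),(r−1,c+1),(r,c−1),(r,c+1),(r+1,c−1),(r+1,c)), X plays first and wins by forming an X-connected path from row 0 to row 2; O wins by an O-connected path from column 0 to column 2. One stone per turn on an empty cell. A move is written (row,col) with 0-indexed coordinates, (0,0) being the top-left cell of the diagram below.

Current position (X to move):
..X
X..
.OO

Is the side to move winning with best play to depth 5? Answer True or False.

X winning at [..X/X../.OO]: True

[..X/X../.OO] X move#1: (0,0):-1/X.X/X../.OO, (0,1):-1/.XX/X../.OO, (1,1):-1/..X/XX./.OO, (1,2):-1/..X/X.X/.OO, (2,0):+1/..X/X../XOO*
[..X/X../XOO] O move#2: (0,0):-1/O.X/X../XOO*, (0,1):-1/.OX/X../XOO, (1,1):-1/..X/XO./XOO, (1,2):-1/..X/X.O/XOO
[O.X/X../XOO] X move#3: (0,1):+1/OXX/X../XOO*, (1,1):+1/O.X/XX./XOO, (1,2):+1/O.X/X.X/XOO
[OXX/X../XOO] end (terminal -1, O#4); searched ..X/X../.OO to 5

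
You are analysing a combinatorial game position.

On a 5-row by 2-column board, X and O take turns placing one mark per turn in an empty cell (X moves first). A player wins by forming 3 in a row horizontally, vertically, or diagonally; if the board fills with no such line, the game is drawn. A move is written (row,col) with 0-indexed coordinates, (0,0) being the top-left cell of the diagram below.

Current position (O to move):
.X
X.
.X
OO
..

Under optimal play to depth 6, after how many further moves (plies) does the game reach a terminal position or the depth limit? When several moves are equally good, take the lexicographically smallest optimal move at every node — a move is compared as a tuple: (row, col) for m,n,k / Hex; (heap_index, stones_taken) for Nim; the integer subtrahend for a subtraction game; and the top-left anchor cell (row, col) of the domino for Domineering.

PV length from [.X/X./.X/OO/..]: 5 plies

ply 1, O at .X/X./.X/OO/.. | (0,0)=-1→OX/X./.X/OO/..; (1,1)=+0→.X/XO/.X/OO/..*; (2,0)=-1→.X/X./OX/OO/..; (4,0)=-1→.X/X./.X/OO/O.; (4,1)=-1→.X/X./.X/OO/.O
ply 2, X at .X/XO/.X/OO/.. | (0,0)=+0→XX/XO/.X/OO/..*; (2,0)=+0→.X/XO/XX/OO/..; (4,0)=+0→.X/XO/.X/OO/X.; (4,1)=+0→.X/XO/.X/OO/.X
ply 3, O at XX/XO/.X/OO/.. | (2,0)=+0→XX/XO/OX/OO/..*; (4,0)=-1→XX/XO/.X/OO/O.; (4,1)=-1→XX/XO/.X/OO/.O
ply 4, X at XX/XO/OX/OO/.. | (4,0)=+0→XX/XO/OX/OO/X.*; (4,1)=-1→XX/XO/OX/OO/.X
ply 5, O at XX/XO/OX/OO/X. | (4,1)=+0→XX/XO/OX/OO/XO*
ply 6: XX/XO/OX/OO/XO is terminal +0 (X); from .X/X./.X/OO/.. depth 6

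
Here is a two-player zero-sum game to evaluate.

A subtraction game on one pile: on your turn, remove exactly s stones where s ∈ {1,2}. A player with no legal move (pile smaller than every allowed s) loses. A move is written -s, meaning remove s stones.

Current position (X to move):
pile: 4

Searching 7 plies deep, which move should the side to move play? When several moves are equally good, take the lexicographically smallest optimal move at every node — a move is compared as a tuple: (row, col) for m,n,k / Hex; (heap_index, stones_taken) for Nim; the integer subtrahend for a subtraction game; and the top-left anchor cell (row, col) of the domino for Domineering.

X's best at [4]: -1

ply 1, X at 4 | -1=+1→3*; -2=-1→2
ply 2, O at 3 | -1=-1→2*; -2=-1→1
ply 3, X at 2 | -1=-1→1; -2=+1→0*
ply 4: 0 is terminal -1 (O); from 4 depth 7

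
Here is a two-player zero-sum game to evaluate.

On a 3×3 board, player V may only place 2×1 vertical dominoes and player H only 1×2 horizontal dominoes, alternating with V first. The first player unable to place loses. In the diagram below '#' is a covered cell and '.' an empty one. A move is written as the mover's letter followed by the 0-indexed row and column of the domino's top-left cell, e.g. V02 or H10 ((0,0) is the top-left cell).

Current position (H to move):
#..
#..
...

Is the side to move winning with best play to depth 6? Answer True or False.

H winning at [#../#../...]: True

p1 H@[#../#../...]: H01[###/#../...]-1 H11[#../###/...]+1* H20[#../#../##.]-1 H21[#../#../.##]-1
p2 V@[#../###/...] terminal -1; root [#../#../...] d6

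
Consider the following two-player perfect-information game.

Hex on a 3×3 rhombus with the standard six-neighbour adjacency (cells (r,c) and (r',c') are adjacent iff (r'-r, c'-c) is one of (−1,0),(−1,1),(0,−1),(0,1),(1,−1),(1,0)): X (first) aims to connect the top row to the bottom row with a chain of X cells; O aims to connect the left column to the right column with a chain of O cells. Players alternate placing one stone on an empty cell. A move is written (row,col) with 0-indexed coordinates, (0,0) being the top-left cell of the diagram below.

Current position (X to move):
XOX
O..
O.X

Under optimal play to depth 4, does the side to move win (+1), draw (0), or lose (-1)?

value(XOX/O../O.X, X) = +1

p1 X@[XOX/O../O.X]: (1,1)[XOX/OX./O.X]+1* (1,2)[XOX/O.X/O.X]+1 (2,1)[XOX/O../OXX]+1
p2 O@[XOX/OX./O.X]: (1,2)[XOX/OXO/O.X]-1* (2,1)[XOX/OX./OOX]-1
p3 X@[XOX/OXO/O.X]: (2,1)[XOX/OXO/OXX]+1*
p4 O@[XOX/OXO/OXX] terminal -1; root [XOX/O../O.X] d4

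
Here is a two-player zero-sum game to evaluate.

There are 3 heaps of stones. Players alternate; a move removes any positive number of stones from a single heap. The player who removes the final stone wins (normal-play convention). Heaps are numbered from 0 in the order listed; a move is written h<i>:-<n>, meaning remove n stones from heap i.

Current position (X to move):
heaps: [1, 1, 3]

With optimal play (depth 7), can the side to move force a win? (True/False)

p1 X@[(1,1,3)]: h0:-1[(0,1,3)]-1 h1:-1[(1,0,3)]-1 h2:-1[(1,1,2)]-1 h2:-2[(1,1,1)]-1 h2:-3[(1,1,0)]+1*
p2 O@[(1,1,0)]: h0:-1[(0,1,0)]-1* h1:-1[(1,0,0)]-1
p3 X@[(0,1,0)]: h1:-1[(0,0,0)]+1*
p4 O@[(0,0,0)] terminal -1; root [(1,1,3)] d7

X winning at [(1,1,3)]: True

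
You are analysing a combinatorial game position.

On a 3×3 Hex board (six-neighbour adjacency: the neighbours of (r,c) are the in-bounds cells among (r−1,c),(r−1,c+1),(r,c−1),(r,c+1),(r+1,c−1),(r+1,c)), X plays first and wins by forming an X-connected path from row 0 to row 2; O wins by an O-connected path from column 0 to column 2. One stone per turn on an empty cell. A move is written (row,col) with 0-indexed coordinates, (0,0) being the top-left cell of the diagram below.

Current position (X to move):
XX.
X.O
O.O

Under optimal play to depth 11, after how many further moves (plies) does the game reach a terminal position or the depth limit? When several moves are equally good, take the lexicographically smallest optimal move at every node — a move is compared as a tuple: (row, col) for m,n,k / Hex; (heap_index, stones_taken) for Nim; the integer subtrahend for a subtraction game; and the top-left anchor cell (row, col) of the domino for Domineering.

PV length from [XX./X.O/O.O]: 2 plies

[XX./X.O/O.O] X move#1: (0,2):-1/XXX/X.O/O.O*, (1,1):-1/XX./XXO/O.O, (2,1):-1/XX./X.O/OXO
[XXX/X.O/O.O] O move#2: (1,1):+1/XXX/XOO/O.O*, (2,1):+1/XXX/X.O/OOO
[XXX/XOO/O.O] end (terminal -1, X#3); searched XX./X.O/O.O to 11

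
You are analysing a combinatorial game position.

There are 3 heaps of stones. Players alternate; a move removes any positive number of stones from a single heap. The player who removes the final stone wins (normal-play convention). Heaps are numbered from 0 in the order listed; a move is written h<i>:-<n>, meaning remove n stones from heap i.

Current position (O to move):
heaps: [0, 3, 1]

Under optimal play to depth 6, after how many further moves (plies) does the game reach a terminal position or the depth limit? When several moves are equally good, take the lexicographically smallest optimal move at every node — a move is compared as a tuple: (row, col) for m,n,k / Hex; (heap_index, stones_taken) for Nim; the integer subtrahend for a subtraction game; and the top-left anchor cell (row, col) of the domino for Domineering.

PV length from [(0,3,1)]: 3 plies

p1 O@[(0,3,1)]: h1:-1[(0,2,1)]-1 h1:-2[(0,1,1)]+1* h1:-3[(0,0,1)]-1 h2:-1[(0,3,0)]-1
p2 X@[(0,1,1)]: h1:-1[(0,0,1)]-1* h2:-1[(0,1,0)]-1
p3 O@[(0,0,1)]: h2:-1[(0,0,0)]+1*
p4 X@[(0,0,0)] terminal -1; root [(0,3,1)] d6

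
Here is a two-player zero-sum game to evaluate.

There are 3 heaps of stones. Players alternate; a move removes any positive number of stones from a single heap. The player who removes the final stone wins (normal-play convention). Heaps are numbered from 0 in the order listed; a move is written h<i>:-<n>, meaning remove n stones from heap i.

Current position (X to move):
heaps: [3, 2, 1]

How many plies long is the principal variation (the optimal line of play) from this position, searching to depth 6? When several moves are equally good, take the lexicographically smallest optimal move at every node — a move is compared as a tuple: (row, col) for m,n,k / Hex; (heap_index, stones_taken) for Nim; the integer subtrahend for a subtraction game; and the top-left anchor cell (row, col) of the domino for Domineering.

PV length from [(3,2,1)]: 6 plies

[(3,2,1)] X move#1: h0:-1:-1/(2,2,1)*, h0:-2:-1/(1,2,1), h0:-3:-1/(0,2,1), h1:-1:-1/(3,1,1), h1:-2:-1/(3,0,1), h2:-1:-1/(3,2,0)
[(2,2,1)] O move#2: h0:-1:-1/(1,2,1), h0:-2:-1/(0,2,1), h1:-1:-1/(2,1,1), h1:-2:-1/(2,0,1), h2:-1:+1/(2,2,0)*
[(2,2,0)] X move#3: h0:-1:-1/(1,2,0)*, h0:-2:-1/(0,2,0), h1:-1:-1/(2,1,0), h1:-2:-1/(2,0,0)
[(1,2,0)] O move#4: h0:-1:-1/(0,2,0), h1:-1:+1/(1,1,0)*, h1:-2:-1/(1,0,0)
[(1,1,0)] X move#5: h0:-1:-1/(0,1,0)*, h1:-1:-1/(1,0,0)
[(0,1,0)] O move#6: h1:-1:+1/(0,0,0)*
[(0,0,0)] end (terminal -1, X#7); searched (3,2,1) to 6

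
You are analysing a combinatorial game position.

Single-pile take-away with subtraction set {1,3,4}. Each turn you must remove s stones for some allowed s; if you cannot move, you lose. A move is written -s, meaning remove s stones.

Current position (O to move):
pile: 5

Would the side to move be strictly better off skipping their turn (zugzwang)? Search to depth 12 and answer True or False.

zugzwang(5, O) = False

[5] O move#1: -1:-1/4, -3:+1/2*, -4:-1/1
[2] X move#2: -1:-1/1*
[1] O move#3: -1:+1/0*
[0] end (terminal -1, X#4); searched 5 to 12
pass branch (X moves first from the same position):
  | [5] X move#1: -1:-1/4, -3:+1/2*, -4:-1/1
  | [2] O move#2: -1:-1/1*
  | [1] X move#3: -1:+1/0*
  | [0] end (terminal -1, O#4); searched 5 to 12
O moving scores +1; O passing scores -1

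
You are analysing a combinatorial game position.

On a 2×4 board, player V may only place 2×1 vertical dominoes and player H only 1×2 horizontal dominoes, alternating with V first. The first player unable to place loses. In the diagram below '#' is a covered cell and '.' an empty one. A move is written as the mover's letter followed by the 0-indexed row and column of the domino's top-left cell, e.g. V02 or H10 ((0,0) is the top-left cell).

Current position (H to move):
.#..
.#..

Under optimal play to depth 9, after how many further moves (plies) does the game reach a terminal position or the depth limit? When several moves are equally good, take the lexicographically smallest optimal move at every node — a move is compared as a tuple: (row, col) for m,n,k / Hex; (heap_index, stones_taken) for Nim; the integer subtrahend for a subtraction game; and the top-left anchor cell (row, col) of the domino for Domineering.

PV length from [.#../.#..]: 3 plies

[.#../.#..] H move#1: H02:+1/.###/.#..*, H12:+1/.#../.###
[.###/.#..] V move#2: V00:-1/####/##..*
[####/##..] H move#3: H12:+1/####/####*
[####/####] end (terminal -1, V#4); searched .#../.#.. to 9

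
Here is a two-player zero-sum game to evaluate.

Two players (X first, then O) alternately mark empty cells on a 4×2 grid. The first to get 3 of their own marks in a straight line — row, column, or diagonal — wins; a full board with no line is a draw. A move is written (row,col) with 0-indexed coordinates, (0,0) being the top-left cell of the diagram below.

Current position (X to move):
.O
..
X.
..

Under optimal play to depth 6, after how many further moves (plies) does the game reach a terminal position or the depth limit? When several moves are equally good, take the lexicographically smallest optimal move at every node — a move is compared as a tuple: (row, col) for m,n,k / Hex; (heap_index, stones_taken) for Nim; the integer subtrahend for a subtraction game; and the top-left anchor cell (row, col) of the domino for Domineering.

p1 X@[.O/../X./..]: (0,0)[XO/../X./..]+0 (1,0)[.O/X./X./..]+1* (1,1)[.O/.X/X./..]+0 (2,1)[.O/../XX/..]+0 (3,0)[.O/../X./X.]+0 (3,1)[.O/../X./.X]+0
p2 O@[.O/X./X./..]: (0,0)[OO/X./X./..]-1* (1,1)[.O/XO/X./..]-1 (2,1)[.O/X./XO/..]-1 (3,0)[.O/X./X./O.]-1 (3,1)[.O/X./X./.O]-1
p3 X@[OO/X./X./..]: (1,1)[OO/XX/X./..]+0 (2,1)[OO/X./XX/..]+0 (3,0)[OO/X./X./X.]+1* (3,1)[OO/X./X./.X]+0
p4 O@[OO/X./X./X.] terminal -1; root [.O/../X./..] d6

PV length from [.O/../X./..]: 3 plies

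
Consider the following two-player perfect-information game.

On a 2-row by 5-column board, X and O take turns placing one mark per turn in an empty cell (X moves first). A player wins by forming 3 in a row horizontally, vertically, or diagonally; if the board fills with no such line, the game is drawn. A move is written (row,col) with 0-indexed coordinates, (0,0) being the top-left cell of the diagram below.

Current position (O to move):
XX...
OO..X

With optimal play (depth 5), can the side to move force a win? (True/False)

O winning at [XX.../OO..X]: True

ply 1, O at XX.../OO..X | (0,2)=+0→XXO../OO..X; (0,3)=-1→XX.O./OO..X; (0,4)=-1→XX..O/OO..X; (1,2)=+1→XX.../OOO.X*; (1,3)=-1→XX.../OO.OX
ply 2: XX.../OOO.X is terminal -1 (X); from XX.../OO..X depth 5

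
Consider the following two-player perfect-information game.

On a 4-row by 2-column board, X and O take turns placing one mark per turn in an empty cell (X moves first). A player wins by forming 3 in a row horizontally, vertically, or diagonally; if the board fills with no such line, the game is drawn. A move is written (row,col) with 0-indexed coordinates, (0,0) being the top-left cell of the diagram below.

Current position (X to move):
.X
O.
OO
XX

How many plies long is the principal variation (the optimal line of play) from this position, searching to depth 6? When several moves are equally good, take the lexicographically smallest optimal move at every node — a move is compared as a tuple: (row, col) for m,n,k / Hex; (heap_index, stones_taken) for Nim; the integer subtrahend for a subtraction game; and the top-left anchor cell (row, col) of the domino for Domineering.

PV length from [.X/O./OO/XX]: 2 plies

[.X/O./OO/XX] X move#1: (0,0):+0/XX/O./OO/XX*, (1,1):-1/.X/OX/OO/XX
[XX/O./OO/XX] O move#2: (1,1):+0/XX/OO/OO/XX*
[XX/OO/OO/XX] end (terminal +0, X#3); searched .X/O./OO/XX to 6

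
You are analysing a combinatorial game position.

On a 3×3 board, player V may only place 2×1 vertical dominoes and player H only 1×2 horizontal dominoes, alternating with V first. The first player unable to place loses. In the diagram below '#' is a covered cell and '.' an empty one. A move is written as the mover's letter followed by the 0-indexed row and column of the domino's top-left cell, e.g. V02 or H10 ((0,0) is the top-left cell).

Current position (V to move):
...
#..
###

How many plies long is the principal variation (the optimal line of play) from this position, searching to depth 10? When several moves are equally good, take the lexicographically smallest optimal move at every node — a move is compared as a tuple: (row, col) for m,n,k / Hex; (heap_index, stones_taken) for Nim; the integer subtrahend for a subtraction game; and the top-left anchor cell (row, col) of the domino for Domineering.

PV length from [.../#../###]: 1 ply

p1 V@[.../#../###]: V01[.#./##./###]+1* V02[..#/#.#/###]-1
p2 H@[.#./##./###] terminal -1; root [.../#../###] d10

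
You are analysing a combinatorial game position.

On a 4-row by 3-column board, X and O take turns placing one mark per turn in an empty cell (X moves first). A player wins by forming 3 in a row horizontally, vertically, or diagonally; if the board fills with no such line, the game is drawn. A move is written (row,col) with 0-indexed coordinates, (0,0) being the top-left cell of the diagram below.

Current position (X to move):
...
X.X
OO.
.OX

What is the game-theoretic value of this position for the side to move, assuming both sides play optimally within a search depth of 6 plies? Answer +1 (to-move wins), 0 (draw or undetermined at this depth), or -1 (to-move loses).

ply 1, X at .../X.X/OO./.OX | (0,0)=-1→X../X.X/OO./.OX; (0,1)=-1→.X./X.X/OO./.OX; (0,2)=-1→..X/X.X/OO./.OX; (1,1)=+1→.../XXX/OO./.OX*; (2,2)=+1→.../X.X/OOX/.OX; (3,0)=-1→.../X.X/OO./XOX
ply 2: .../XXX/OO./.OX is terminal -1 (O); from .../X.X/OO./.OX depth 6

value(.../X.X/OO./.OX, X) = +1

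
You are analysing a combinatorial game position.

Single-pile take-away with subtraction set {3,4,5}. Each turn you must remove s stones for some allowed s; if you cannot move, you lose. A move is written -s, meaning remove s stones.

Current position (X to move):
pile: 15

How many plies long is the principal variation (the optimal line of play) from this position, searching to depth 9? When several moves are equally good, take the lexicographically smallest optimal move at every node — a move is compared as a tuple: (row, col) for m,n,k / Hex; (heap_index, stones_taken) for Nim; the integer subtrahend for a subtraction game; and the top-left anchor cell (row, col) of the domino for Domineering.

ply 1, X at 15 | -3=-1→12; -4=-1→11; -5=+1→10*
ply 2, O at 10 | -3=-1→7*; -4=-1→6; -5=-1→5
ply 3, X at 7 | -3=-1→4; -4=-1→3; -5=+1→2*
ply 4: 2 is terminal -1 (O); from 15 depth 9

PV length from [15]: 3 plies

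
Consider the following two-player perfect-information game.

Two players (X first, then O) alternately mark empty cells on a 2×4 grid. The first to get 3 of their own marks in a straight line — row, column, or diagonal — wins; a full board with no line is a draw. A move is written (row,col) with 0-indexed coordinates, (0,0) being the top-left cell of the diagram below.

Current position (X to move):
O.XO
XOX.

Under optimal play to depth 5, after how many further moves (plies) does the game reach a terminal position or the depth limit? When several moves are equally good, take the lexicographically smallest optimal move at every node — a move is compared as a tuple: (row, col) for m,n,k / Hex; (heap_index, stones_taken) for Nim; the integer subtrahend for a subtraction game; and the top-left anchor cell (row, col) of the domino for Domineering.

PV length from [O.XO/XOX.]: 2 plies

[O.XO/XOX.] X move#1: (0,1):+0/OXXO/XOX.*, (1,3):+0/O.XO/XOXX
[OXXO/XOX.] O move#2: (1,3):+0/OXXO/XOXO*
[OXXO/XOXO] end (terminal +0, X#3); searched O.XO/XOX. to 5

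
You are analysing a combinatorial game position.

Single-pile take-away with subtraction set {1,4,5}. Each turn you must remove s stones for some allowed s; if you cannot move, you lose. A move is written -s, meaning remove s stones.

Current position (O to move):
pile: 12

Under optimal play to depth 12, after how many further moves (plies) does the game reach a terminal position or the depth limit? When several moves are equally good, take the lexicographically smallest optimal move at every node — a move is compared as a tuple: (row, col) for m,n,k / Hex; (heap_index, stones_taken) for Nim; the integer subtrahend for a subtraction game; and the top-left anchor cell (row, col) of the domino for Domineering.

PV length from [12]: 5 plies

ply 1, O at 12 | -1=-1→11; -4=+1→8*; -5=-1→7
ply 2, X at 8 | -1=-1→7*; -4=-1→4; -5=-1→3
ply 3, O at 7 | -1=-1→6; -4=-1→3; -5=+1→2*
ply 4, X at 2 | -1=-1→1*
ply 5, O at 1 | -1=+1→0*
ply 6: 0 is terminal -1 (X); from 12 depth 12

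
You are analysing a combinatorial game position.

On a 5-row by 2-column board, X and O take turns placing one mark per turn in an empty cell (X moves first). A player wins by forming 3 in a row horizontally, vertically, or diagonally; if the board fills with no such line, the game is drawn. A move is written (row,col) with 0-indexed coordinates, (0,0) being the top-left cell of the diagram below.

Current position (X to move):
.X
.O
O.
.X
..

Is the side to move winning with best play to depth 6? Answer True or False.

X winning at [.X/.O/O./.X/..]: False

ply 1, X at .X/.O/O./.X/.. | (0,0)=-1→XX/.O/O./.X/..; (1,0)=+0→.X/XO/O./.X/..*; (2,1)=+0→.X/.O/OX/.X/..; (3,0)=+0→.X/.O/O./XX/..; (4,0)=-1→.X/.O/O./.X/X.; (4,1)=+0→.X/.O/O./.X/.X
ply 2, O at .X/XO/O./.X/.. | (0,0)=+0→OX/XO/O./.X/..*; (2,1)=+0→.X/XO/OO/.X/..; (3,0)=+0→.X/XO/O./OX/..; (4,0)=+0→.X/XO/O./.X/O.; (4,1)=+0→.X/XO/O./.X/.O
ply 3, X at OX/XO/O./.X/.. | (2,1)=+0→OX/XO/OX/.X/..*; (3,0)=+0→OX/XO/O./XX/..; (4,0)=+0→OX/XO/O./.X/X.; (4,1)=+0→OX/XO/O./.X/.X
ply 4, O at OX/XO/OX/.X/.. | (3,0)=-1→OX/XO/OX/OX/..; (4,0)=-1→OX/XO/OX/.X/O.; (4,1)=+0→OX/XO/OX/.X/.O*
ply 5, X at OX/XO/OX/.X/.O | (3,0)=+0→OX/XO/OX/XX/.O*; (4,0)=+0→OX/XO/OX/.X/XO
ply 6, O at OX/XO/OX/XX/.O | (4,0)=+0→OX/XO/OX/XX/OO*
ply 7: OX/XO/OX/XX/OO is terminal +0 (X); from .X/.O/O./.X/.. depth 6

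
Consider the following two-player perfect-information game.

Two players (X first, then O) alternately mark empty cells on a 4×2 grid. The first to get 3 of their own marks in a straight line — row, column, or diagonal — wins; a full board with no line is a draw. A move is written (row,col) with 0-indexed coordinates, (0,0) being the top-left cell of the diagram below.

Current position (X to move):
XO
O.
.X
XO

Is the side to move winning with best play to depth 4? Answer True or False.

X winning at [XO/O./.X/XO]: False

ply 1, X at XO/O./.X/XO | (1,1)=+0→XO/OX/.X/XO*; (2,0)=+0→XO/O./XX/XO
ply 2, O at XO/OX/.X/XO | (2,0)=+0→XO/OX/OX/XO*
ply 3: XO/OX/OX/XO is terminal +0 (X); from XO/O./.X/XO depth 4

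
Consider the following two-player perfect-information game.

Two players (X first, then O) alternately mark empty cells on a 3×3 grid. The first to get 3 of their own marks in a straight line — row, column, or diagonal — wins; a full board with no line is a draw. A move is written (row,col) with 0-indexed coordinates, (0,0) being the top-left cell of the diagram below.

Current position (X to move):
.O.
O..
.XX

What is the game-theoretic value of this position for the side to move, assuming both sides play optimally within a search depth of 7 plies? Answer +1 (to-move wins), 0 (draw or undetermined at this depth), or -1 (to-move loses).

[.O./O../.XX] X move#1: (0,0):+1/XO./O../.XX*, (0,2):+1/.OX/O../.XX, (1,1):+1/.O./OX./.XX, (1,2):+1/.O./O.X/.XX, (2,0):+1/.O./O../XXX
[XO./O../.XX] O move#2: (0,2):-1/XOO/O../.XX*, (1,1):-1/XO./OO./.XX, (1,2):-1/XO./O.O/.XX, (2,0):-1/XO./O../OXX
[XOO/O../.XX] X move#3: (1,1):+1/XOO/OX./.XX*, (1,2):+1/XOO/O.X/.XX, (2,0):+1/XOO/O../XXX
[XOO/OX./.XX] end (terminal -1, O#4); searched .O./O../.XX to 7

value(.O./O../.XX, X) = +1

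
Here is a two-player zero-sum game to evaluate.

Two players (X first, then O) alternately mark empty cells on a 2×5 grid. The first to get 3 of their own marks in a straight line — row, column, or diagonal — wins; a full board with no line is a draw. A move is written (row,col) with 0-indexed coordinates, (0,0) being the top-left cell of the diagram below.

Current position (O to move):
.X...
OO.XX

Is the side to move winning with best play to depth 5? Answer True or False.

O winning at [.X.../OO.XX]: True

ply 1, O at .X.../OO.XX | (0,0)=-1→OX.../OO.XX; (0,2)=-1→.XO../OO.XX; (0,3)=-1→.X.O./OO.XX; (0,4)=-1→.X..O/OO.XX; (1,2)=+1→.X.../OOOXX*
ply 2: .X.../OOOXX is terminal -1 (X); from .X.../OO.XX depth 5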